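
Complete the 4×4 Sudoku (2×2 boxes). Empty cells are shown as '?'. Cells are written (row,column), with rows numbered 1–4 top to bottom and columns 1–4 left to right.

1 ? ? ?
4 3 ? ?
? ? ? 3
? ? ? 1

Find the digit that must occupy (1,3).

3

(1,2) = 2 (sole candidate).
(1,4) = 4 (sole candidate).
(2,4) = 2 (sole candidate).
(3,1) = 2 (sole candidate).
(3,3) = 4 (sole candidate).
(4,1) = 3 (sole candidate).
(4,2) = 4 (sole candidate).
(4,3) = 2 (sole candidate).
(1,3) = 3: row 1 has {1,2,4}; col 3 has {2,4}; box has {2,4} → only 3 remains.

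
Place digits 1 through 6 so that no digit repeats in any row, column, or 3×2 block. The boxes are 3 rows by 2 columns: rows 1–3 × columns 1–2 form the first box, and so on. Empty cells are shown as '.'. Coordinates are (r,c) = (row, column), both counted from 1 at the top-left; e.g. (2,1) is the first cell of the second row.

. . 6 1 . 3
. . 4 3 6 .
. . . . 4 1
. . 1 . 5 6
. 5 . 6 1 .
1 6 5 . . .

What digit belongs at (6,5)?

3

(1,5) = 2 (sole candidate).
(2,6) = 5 (sole candidate).
(3,3) = 2 (sole candidate).
(3,4) = 5 (sole candidate).
(5,3) = 3 (sole candidate).
(6,5) = 3: row 6 has {1,5,6}; col 5 has {1,2,4,5,6}; box has {1,5,6} → only 3 remains.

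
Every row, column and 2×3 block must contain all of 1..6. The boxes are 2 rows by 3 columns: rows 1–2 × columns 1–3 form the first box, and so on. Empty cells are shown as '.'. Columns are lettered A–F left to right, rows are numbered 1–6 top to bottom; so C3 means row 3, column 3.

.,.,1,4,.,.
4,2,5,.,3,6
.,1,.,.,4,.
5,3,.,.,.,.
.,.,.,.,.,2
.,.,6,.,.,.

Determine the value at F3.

B1 = 6: row 1 has {1,4}; col 2 has {1,2,3}; box has {1,2,4,5} → only 6 remains.
F1 = 5: row 1 has {1,4,6}; col 6 has {2,6}; box has {3,4,6} → only 5 remains.
D2 = 1: row 2 has {2,3,4,5,6}; col 4 has {4}; box has {3,4,5,6} → only 1 remains.
C3 = 2: row 3 has {1,4}; col 3 has {1,5,6}; box has {1,3,5} → only 2 remains.
F3 = 3: row 3 has {1,2,4}; col 6 has {2,5,6}; box has {4} → only 3 remains.

3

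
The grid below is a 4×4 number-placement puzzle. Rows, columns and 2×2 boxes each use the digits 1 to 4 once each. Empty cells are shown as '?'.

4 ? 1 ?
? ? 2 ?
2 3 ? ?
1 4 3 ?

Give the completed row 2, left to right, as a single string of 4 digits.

row 1, column 2 = 2 (sole candidate).
row 1, column 4 = 3 (sole candidate).
row 2, column 1 = 3: row 2 has {2}; col 1 has {1,2,4}; box has {2,4} → only 3 remains.
row 2, column 2 = 1: row 2 has {2,3}; col 2 has {2,3,4}; box has {2,3,4} → only 1 remains.
row 2, column 4 = 4: row 2 has {1,2,3}; col 4 has {3}; box has {1,2,3} → only 4 remains.

3124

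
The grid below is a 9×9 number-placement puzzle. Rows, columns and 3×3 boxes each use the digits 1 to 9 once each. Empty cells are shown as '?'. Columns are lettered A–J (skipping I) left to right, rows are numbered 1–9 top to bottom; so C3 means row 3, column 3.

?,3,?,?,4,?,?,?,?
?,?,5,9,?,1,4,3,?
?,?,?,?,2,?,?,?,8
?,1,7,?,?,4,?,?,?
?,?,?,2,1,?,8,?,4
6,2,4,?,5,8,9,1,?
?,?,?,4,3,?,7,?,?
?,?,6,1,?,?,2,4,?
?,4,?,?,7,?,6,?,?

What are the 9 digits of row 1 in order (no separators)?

932845176

A3 = 4: in row 3, 4 can only go here (every other open cell in that row sees a 4).
A4 = 8: in row 4, 8 can only go here (every other open cell in that row sees an 8).
E4 = 9: in row 4, 9 can only go here (every other open cell in that row sees a 9).
E8 = 8: row 8 has {1,2,4,6}; col 5 has {1,2,3,4,5,7,9}; box has {1,3,4,7} → only 8 remains.
D9 = 5: row 9 has {4,6,7}; col 4 has {1,2,4,9}; box has {1,3,4,7,8} → only 5 remains.
E2 = 6: row 2 has {1,3,4,5,9}; col 5 has {1,2,3,4,5,7,8,9}; box has {1,2,4,9} → only 6 remains.
F8 = 9: row 8 has {1,2,4,6,8}; col 6 has {1,4,8}; box has {1,3,4,5,7,8} → only 9 remains.
F9 = 2: row 9 has {4,5,6,7}; col 6 has {1,4,8,9}; box has {1,3,4,5,7,8,9} → only 2 remains.
F7 = 6: row 7 has {3,4,7}; col 6 has {1,2,4,8,9}; box has {1,2,3,4,5,7,8,9} → only 6 remains.
B2 = 8: in row 2, 8 can only go here (every other open cell in that row sees an 8).
D1 = 8: in row 1, 8 can only go here (every other open cell in that row sees an 8).
H5 = 6: in row 5, 6 can only go here (every other open cell in that row sees a 6).
J1 = 6: in row 1, 6 can only go here (every other open cell in that row sees a 6).
B3 = 6: in row 3, 6 can only go here (every other open cell in that row sees a 6).
D4 = 6: in row 4, 6 can only go here (every other open cell in that row sees a 6).
F5 = 7: in row 5, 7 can only go here (every other open cell in that row sees a 7).
F1 = 5: row 1 has {3,4,6,8}; col 6 has {1,2,4,6,7,8,9}; box has {1,2,4,6,8,9} → only 5 remains.
G1 = 1: row 1 has {3,4,5,6,8}; col 7 has {2,4,6,7,8,9}; box has {3,4,6,8} → only 1 remains.
F3 = 3: row 3 has {2,4,6,8}; col 6 has {1,2,4,5,6,7,8,9}; box has {1,2,4,5,6,8,9} → only 3 remains.
G3 = 5: row 3 has {2,3,4,6,8}; col 7 has {1,2,4,6,7,8,9}; box has {1,3,4,6,8} → only 5 remains.
G4 = 3: row 4 has {1,4,6,7,8,9}; col 7 has {1,2,4,5,6,7,8,9}; box has {1,4,6,8,9} → only 3 remains.
D6 = 3: row 6 has {1,2,4,5,6,8,9}; col 4 has {1,2,4,5,6,8,9}; box has {1,2,4,5,6,7,8,9} → only 3 remains.
J6 = 7: row 6 has {1,2,3,4,5,6,8,9}; col 9 has {4,6,8}; box has {1,3,4,6,8,9} → only 7 remains.
J2 = 2: row 2 has {1,3,4,5,6,8,9}; col 9 has {4,6,7,8}; box has {1,3,4,5,6,8} → only 2 remains.
D3 = 7: row 3 has {2,3,4,5,6,8}; col 4 has {1,2,3,4,5,6,8,9}; box has {1,2,3,4,5,6,8,9} → only 7 remains.
H3 = 9: row 3 has {2,3,4,5,6,7,8}; col 8 has {1,3,4,6}; box has {1,2,3,4,5,6,8} → only 9 remains.
J4 = 5: row 4 has {1,3,4,6,7,8,9}; col 9 has {2,4,6,7,8}; box has {1,3,4,6,7,8,9} → only 5 remains.
J8 = 3: row 8 has {1,2,4,6,8,9}; col 9 has {2,4,5,6,7,8}; box has {2,4,6,7} → only 3 remains.
H9 = 8: row 9 has {2,4,5,6,7}; col 8 has {1,3,4,6,9}; box has {2,3,4,6,7} → only 8 remains.
H1 = 7: row 1 has {1,3,4,5,6,8}; col 8 has {1,3,4,6,8,9}; box has {1,2,3,4,5,6,8,9} → only 7 remains.
A2 = 7: row 2 has {1,2,3,4,5,6,8,9}; col 1 has {4,6,8}; box has {3,4,5,6,8} → only 7 remains.
C3 = 1: row 3 has {2,3,4,5,6,7,8,9}; col 3 has {4,5,6,7}; box has {3,4,5,6,7,8} → only 1 remains.
H4 = 2: row 4 has {1,3,4,5,6,7,8,9}; col 8 has {1,3,4,6,7,8,9}; box has {1,3,4,5,6,7,8,9} → only 2 remains.
H7 = 5: row 7 has {3,4,6,7}; col 8 has {1,2,3,4,6,7,8,9}; box has {2,3,4,6,7,8} → only 5 remains.
A8 = 5: row 8 has {1,2,3,4,6,8,9}; col 1 has {4,6,7,8}; box has {4,6} → only 5 remains.
B8 = 7: row 8 has {1,2,3,4,5,6,8,9}; col 2 has {1,2,3,4,6,8}; box has {4,5,6} → only 7 remains.
B7 = 9: row 7 has {3,4,5,6,7}; col 2 has {1,2,3,4,6,7,8}; box has {4,5,6,7} → only 9 remains.
J7 = 1: row 7 has {3,4,5,6,7,9}; col 9 has {2,3,4,5,6,7,8}; box has {2,3,4,5,6,7,8} → only 1 remains.
C9 = 3: row 9 has {2,4,5,6,7,8}; col 3 has {1,4,5,6,7}; box has {4,5,6,7,9} → only 3 remains.
J9 = 9: row 9 has {2,3,4,5,6,7,8}; col 9 has {1,2,3,4,5,6,7,8}; box has {1,2,3,4,5,6,7,8} → only 9 remains.
B5 = 5: row 5 has {1,2,4,6,7,8}; col 2 has {1,2,3,4,6,7,8,9}; box has {1,2,4,6,7,8} → only 5 remains.
C5 = 9: row 5 has {1,2,4,5,6,7,8}; col 3 has {1,3,4,5,6,7}; box has {1,2,4,5,6,7,8} → only 9 remains.
A7 = 2: row 7 has {1,3,4,5,6,7,9}; col 1 has {4,5,6,7,8}; box has {3,4,5,6,7,9} → only 2 remains.
C7 = 8: row 7 has {1,2,3,4,5,6,7,9}; col 3 has {1,3,4,5,6,7,9}; box has {2,3,4,5,6,7,9} → only 8 remains.
A9 = 1: row 9 has {2,3,4,5,6,7,8,9}; col 1 has {2,4,5,6,7,8}; box has {2,3,4,5,6,7,8,9} → only 1 remains.
A1 = 9: row 1 has {1,3,4,5,6,7,8}; col 1 has {1,2,4,5,6,7,8}; box has {1,3,4,5,6,7,8} → only 9 remains.
C1 = 2: row 1 has {1,3,4,5,6,7,8,9}; col 3 has {1,3,4,5,6,7,8,9}; box has {1,3,4,5,6,7,8,9} → only 2 remains.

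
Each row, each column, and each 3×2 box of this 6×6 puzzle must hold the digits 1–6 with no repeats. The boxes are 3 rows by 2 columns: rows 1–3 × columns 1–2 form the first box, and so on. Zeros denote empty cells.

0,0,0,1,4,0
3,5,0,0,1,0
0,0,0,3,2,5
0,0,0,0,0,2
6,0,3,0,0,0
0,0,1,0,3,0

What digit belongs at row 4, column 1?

row 1, column 1 = 2: row 1 has {1,4}; col 1 has {3,6}; box has {3,5} → only 2 remains.
row 1, column 2 = 6: row 1 has {1,2,4}; col 2 has {5}; box has {2,3,5} → only 6 remains.
row 1, column 3 = 5: row 1 has {1,2,4,6}; col 3 has {1,3}; box has {1,3} → only 5 remains.
row 1, column 6 = 3: row 1 has {1,2,4,5,6}; col 6 has {2,5}; box has {1,2,4,5} → only 3 remains.
row 2, column 6 = 6: row 2 has {1,3,5}; col 6 has {2,3,5}; box has {1,2,3,4,5} → only 6 remains.
row 5, column 5 = 5: row 5 has {3,6}; col 5 has {1,2,3,4}; box has {2,3} → only 5 remains.
row 6, column 6 = 4: row 6 has {1,3}; col 6 has {2,3,5,6}; box has {2,3,5} → only 4 remains.
row 4, column 5 = 6: row 4 has {2}; col 5 has {1,2,3,4,5}; box has {2,3,4,5} → only 6 remains.
row 5, column 6 = 1: row 5 has {3,5,6}; col 6 has {2,3,4,5,6}; box has {2,3,4,5,6} → only 1 remains.
row 6, column 1 = 5: row 6 has {1,3,4}; col 1 has {2,3,6}; box has {6} → only 5 remains.
row 6, column 2 = 2: row 6 has {1,3,4,5}; col 2 has {5,6}; box has {5,6} → only 2 remains.
row 6, column 4 = 6: row 6 has {1,2,3,4,5}; col 4 has {1,3}; box has {1,3} → only 6 remains.
row 4, column 3 = 4: row 4 has {2,6}; col 3 has {1,3,5}; box has {1,3,6} → only 4 remains.
row 4, column 4 = 5: row 4 has {2,4,6}; col 4 has {1,3,6}; box has {1,3,4,6} → only 5 remains.
row 5, column 2 = 4: row 5 has {1,3,5,6}; col 2 has {2,5,6}; box has {2,5,6} → only 4 remains.
row 5, column 4 = 2: row 5 has {1,3,4,5,6}; col 4 has {1,3,5,6}; box has {1,3,4,5,6} → only 2 remains.
row 2, column 3 = 2: row 2 has {1,3,5,6}; col 3 has {1,3,4,5}; box has {1,3,5} → only 2 remains.
row 2, column 4 = 4: row 2 has {1,2,3,5,6}; col 4 has {1,2,3,5,6}; box has {1,2,3,5} → only 4 remains.
row 3, column 2 = 1: row 3 has {2,3,5}; col 2 has {2,4,5,6}; box has {2,3,5,6} → only 1 remains.
row 3, column 3 = 6: row 3 has {1,2,3,5}; col 3 has {1,2,3,4,5}; box has {1,2,3,4,5} → only 6 remains.
row 4, column 1 = 1: row 4 has {2,4,5,6}; col 1 has {2,3,5,6}; box has {2,4,5,6} → only 1 remains.

1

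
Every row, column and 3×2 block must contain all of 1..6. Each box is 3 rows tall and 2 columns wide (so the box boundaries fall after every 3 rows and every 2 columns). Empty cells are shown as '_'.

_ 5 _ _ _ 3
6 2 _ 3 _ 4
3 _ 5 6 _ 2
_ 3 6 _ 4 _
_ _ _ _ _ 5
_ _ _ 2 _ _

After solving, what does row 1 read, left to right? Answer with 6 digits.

row 2, column 3 = 1 (sole candidate).
row 2, column 5 = 5 (sole candidate).
row 3, column 5 = 1 (sole candidate).
row 4, column 6 = 1 (sole candidate).
row 6, column 6 = 6 (sole candidate).
row 1, column 4 = 4: row 1 has {3,5}; col 4 has {2,3,6}; box has {1,3,5,6} → only 4 remains.
row 1, column 5 = 6: row 1 has {3,4,5}; col 5 has {1,4,5}; box has {1,2,3,4,5} → only 6 remains.
row 3, column 2 = 4 (sole candidate).
row 4, column 4 = 5 (sole candidate).
row 5, column 4 = 1 (sole candidate).
row 6, column 2 = 1 (sole candidate).
row 6, column 5 = 3 (sole candidate).
row 1, column 1 = 1: row 1 has {3,4,5,6}; col 1 has {3,6}; box has {2,3,4,5,6} → only 1 remains.
row 1, column 3 = 2: row 1 has {1,3,4,5,6}; col 3 has {1,5,6}; box has {1,3,4,5,6} → only 2 remains.

152463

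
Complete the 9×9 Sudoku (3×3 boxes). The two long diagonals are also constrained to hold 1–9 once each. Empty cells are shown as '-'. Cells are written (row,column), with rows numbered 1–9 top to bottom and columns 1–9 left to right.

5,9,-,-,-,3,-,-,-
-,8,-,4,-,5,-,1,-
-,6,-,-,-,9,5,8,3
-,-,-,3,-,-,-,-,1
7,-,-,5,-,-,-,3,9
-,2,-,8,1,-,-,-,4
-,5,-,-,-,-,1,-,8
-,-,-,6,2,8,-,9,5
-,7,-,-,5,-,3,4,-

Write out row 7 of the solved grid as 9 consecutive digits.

(3,5) = 7 (sole candidate).
(4,2) = 4 (sole candidate).
(5,2) = 1 (sole candidate).
(8,2) = 3 (sole candidate).
(8,7) = 7 (sole candidate).
(9,6) = 1 (sole candidate).
(2,5) = 6 (sole candidate).
(4,5) = 9 (sole candidate).
(5,5) = 4 (sole candidate).
(6,7) = 6 (sole candidate).
(7,5) = 3: row 7 has {1,5,8}; col 5 has {1,2,4,5,6,7,9}; box has {1,2,5,6,8} → only 3 remains.
(9,4) = 9 (sole candidate).
(1,5) = 8 (sole candidate).
(3,3) = 2 (sole candidate).
(3,4) = 1 (sole candidate).
(6,6) = 7 (sole candidate).
(6,8) = 5 (sole candidate).
(7,4) = 7: row 7 has {1,3,5,8}; col 4 has {1,3,4,5,6,8,9}; box has {1,2,3,5,6,8,9} → only 7 remains.
(7,6) = 4: row 7 has {1,3,5,7,8}; col 6 has {1,3,5,7,8,9}; box has {1,2,3,5,6,7,8,9} → only 4 remains.
(9,9) = 6 (sole candidate).
(1,4) = 2 (sole candidate).
(1,7) = 4 (sole candidate).
(1,9) = 7 (sole candidate).
(2,1) = 3 (sole candidate).
(2,3) = 7 (sole candidate).
(2,9) = 2 (sole candidate).
(3,1) = 4 (sole candidate).
(6,1) = 9 (sole candidate).
(6,3) = 3 (sole candidate).
(7,8) = 2: row 7 has {1,3,4,5,7,8}; col 8 has {1,3,4,5,8,9}; box has {1,3,4,5,6,7,8,9} → only 2 remains.
(8,1) = 1 (sole candidate).
(8,3) = 4 (sole candidate).
(9,1) = 2 (sole candidate).
(9,3) = 8 (sole candidate).
(1,3) = 1 (sole candidate).
(1,8) = 6 (sole candidate).
(2,7) = 9 (sole candidate).
(4,6) = 6 (sole candidate).
(4,8) = 7 (sole candidate).
(5,3) = 6 (sole candidate).
(5,6) = 2 (sole candidate).
(5,7) = 8 (sole candidate).
(7,1) = 6: row 7 has {1,2,3,4,5,7,8}; col 1 has {1,2,3,4,5,7,9}; box has {1,2,3,4,5,7,8} → only 6 remains.
(7,3) = 9: row 7 has {1,2,3,4,5,6,7,8}; col 3 has {1,2,3,4,6,7,8}; box has {1,2,3,4,5,6,7,8}; anti-diagonal has {1,2,3,4,5,6,7,8} → only 9 remains.

659734128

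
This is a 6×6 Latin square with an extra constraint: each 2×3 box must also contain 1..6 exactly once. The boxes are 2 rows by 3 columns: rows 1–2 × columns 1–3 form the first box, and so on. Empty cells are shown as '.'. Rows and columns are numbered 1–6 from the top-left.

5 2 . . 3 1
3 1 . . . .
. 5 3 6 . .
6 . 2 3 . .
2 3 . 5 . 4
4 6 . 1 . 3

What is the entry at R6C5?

R1C4 = 4: row 1 has {1,2,3,5}; col 4 has {1,3,5,6}; box has {1,3} → only 4 remains.
R2C4 = 2: row 2 has {1,3}; col 4 has {1,3,4,5,6}; box has {1,3,4} → only 2 remains.
R3C1 = 1: row 3 has {3,5,6}; col 1 has {2,3,4,5,6}; box has {2,3,5,6} → only 1 remains.
R3C6 = 2: row 3 has {1,3,5,6}; col 6 has {1,3,4}; box has {3,6} → only 2 remains.
R4C2 = 4: row 4 has {2,3,6}; col 2 has {1,2,3,5,6}; box has {1,2,3,5,6} → only 4 remains.
R4C6 = 5: row 4 has {2,3,4,6}; col 6 has {1,2,3,4}; box has {2,3,6} → only 5 remains.
R5C3 = 1: row 5 has {2,3,4,5}; col 3 has {2,3}; box has {2,3,4,6} → only 1 remains.
R5C5 = 6: row 5 has {1,2,3,4,5}; col 5 has {3}; box has {1,3,4,5} → only 6 remains.
R6C3 = 5: row 6 has {1,3,4,6}; col 3 has {1,2,3}; box has {1,2,3,4,6} → only 5 remains.
R6C5 = 2: row 6 has {1,3,4,5,6}; col 5 has {3,6}; box has {1,3,4,5,6} → only 2 remains.

2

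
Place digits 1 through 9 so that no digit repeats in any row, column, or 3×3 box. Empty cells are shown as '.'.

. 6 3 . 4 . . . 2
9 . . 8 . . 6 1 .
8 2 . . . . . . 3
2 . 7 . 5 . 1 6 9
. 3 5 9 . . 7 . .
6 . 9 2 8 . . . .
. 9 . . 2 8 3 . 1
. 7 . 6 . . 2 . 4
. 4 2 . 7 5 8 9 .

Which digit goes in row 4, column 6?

row 2, column 2 = 5 (sole candidate).
row 2, column 3 = 4 (sole candidate).
row 2, column 5 = 3 (sole candidate).
row 2, column 9 = 7 (sole candidate).
row 3, column 3 = 1 (sole candidate).
row 4, column 2 = 8 (sole candidate).
row 5, column 9 = 8 (sole candidate).
row 6, column 2 = 1 (sole candidate).
row 6, column 9 = 5 (sole candidate).
row 7, column 1 = 5 (sole candidate).
row 7, column 3 = 6 (sole candidate).
row 7, column 4 = 4 (sole candidate).
row 7, column 8 = 7 (sole candidate).
row 8, column 3 = 8 (sole candidate).
row 8, column 8 = 5 (sole candidate).
row 9, column 9 = 6 (sole candidate).
row 1, column 1 = 7 (sole candidate).
row 1, column 8 = 8 (sole candidate).
row 2, column 6 = 2 (sole candidate).
row 3, column 8 = 4 (sole candidate).
row 4, column 4 = 3 (sole candidate).
row 4, column 6 = 4: row 4 has {1,2,3,5,6,7,8,9}; col 6 has {2,5,8}; box has {2,3,5,8,9} → only 4 remains.

4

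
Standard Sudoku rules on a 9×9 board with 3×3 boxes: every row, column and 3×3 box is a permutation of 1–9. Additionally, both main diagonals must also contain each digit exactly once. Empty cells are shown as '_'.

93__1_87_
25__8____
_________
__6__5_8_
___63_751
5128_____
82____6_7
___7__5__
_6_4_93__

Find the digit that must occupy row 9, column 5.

2

row 1, column 3 = 4: row 1 has {1,3,7,8,9}; col 3 has {2,6}; box has {2,3,5,9} → only 4 remains.
row 5, column 1 = 4: row 5 has {1,3,5,6,7}; col 1 has {2,5,8,9}; box has {1,2,5,6} → only 4 remains.
row 5, column 6 = 2: row 5 has {1,3,4,5,6,7}; col 6 has {5,9}; box has {3,5,6,8} → only 2 remains.
row 7, column 5 = 5: row 7 has {2,6,7,8}; col 5 has {1,3,8}; box has {4,7,9} → only 5 remains.
row 9, column 5 = 2: row 9 has {3,4,6,9}; col 5 has {1,3,5,8}; box has {4,5,7,9} → only 2 remains.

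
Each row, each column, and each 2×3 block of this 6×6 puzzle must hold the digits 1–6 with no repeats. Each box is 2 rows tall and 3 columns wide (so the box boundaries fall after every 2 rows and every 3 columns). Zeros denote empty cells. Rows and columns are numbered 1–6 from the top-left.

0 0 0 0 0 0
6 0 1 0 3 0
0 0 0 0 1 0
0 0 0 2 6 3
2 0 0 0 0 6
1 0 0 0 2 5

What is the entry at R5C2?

3

R3C6 = 4 (sole candidate).
R5C5 = 4 (sole candidate).
R6C4 = 3 (sole candidate).
R1C5 = 5 (sole candidate).
R2C4 = 4 (sole candidate).
R2C6 = 2 (sole candidate).
R3C4 = 5 (sole candidate).
R5C4 = 1 (sole candidate).
R1C4 = 6 (sole candidate).
R1C6 = 1 (sole candidate).
R2C2 = 5 (sole candidate).
R3C1 = 3 (sole candidate).
R5C2 = 3: row 5 has {1,2,4,6}; col 2 has {5}; box has {1,2} → only 3 remains.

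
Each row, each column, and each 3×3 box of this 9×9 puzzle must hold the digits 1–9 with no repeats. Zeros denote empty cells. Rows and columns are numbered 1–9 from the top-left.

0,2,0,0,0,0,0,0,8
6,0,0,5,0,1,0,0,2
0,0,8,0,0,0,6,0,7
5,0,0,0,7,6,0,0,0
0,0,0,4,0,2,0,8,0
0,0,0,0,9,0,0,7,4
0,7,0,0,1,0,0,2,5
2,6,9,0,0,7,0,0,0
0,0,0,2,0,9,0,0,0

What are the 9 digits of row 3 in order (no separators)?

158924637

r2c3 = 7: in row 2, 7 can only go here (every other open cell in that row sees a 7).
r2c5 = 8: in row 2, 8 can only go here (every other open cell in that row sees an 8).
r1c4 = 7: in row 1, 7 can only go here (every other open cell in that row sees a 7).
r1c5 = 6: in row 1, 6 can only go here (every other open cell in that row sees a 6).
r3c5 = 2: in row 3, 2 can only go here (every other open cell in that row sees a 2).
r5c1 = 7: in row 5, 7 can only go here (every other open cell in that row sees a 7).
r6c3 = 6: in row 6, 6 can only go here (every other open cell in that row sees a 6).
r5c9 = 6: in row 5, 6 can only go here (every other open cell in that row sees a 6).
r6c7 = 2: in row 6, 2 can only go here (every other open cell in that row sees a 2).
r4c3 = 2: in row 4, 2 can only go here (every other open cell in that row sees a 2).
r4c2 = 4: in row 4, 4 can only go here (every other open cell in that row sees a 4).
r4c4 = 8: in row 4, 8 can only go here (every other open cell in that row sees an 8).
r8c4 = 3: row 8 has {2,6,7,9}; col 4 has {2,4,5,7,8}; box has {1,2,7,9} → only 3 remains.
r8c9 = 1: row 8 has {2,3,6,7,9}; col 9 has {2,4,5,6,7,8}; box has {2,5} → only 1 remains.
r9c9 = 3: row 9 has {2,9}; col 9 has {1,2,4,5,6,7,8}; box has {1,2,5} → only 3 remains.
r3c4 = 9: row 3 has {2,6,7,8}; col 4 has {2,3,4,5,7,8}; box has {1,2,5,6,7,8} → only 9 remains.
r4c9 = 9: row 4 has {2,4,5,6,7,8}; col 9 has {1,2,3,4,5,6,7,8}; box has {2,4,6,7,8} → only 9 remains.
r6c4 = 1: row 6 has {2,4,6,7,9}; col 4 has {2,3,4,5,7,8,9}; box has {2,4,6,7,8,9} → only 1 remains.
r7c4 = 6: row 7 has {1,2,5,7}; col 4 has {1,2,3,4,5,7,8,9}; box has {1,2,3,7,9} → only 6 remains.
r8c8 = 4: row 8 has {1,2,3,6,7,9}; col 8 has {2,7,8}; box has {1,2,3,5} → only 4 remains.
r9c8 = 6: row 9 has {2,3,9}; col 8 has {2,4,7,8}; box has {1,2,3,4,5} → only 6 remains.
r8c5 = 5: row 8 has {1,2,3,4,6,7,9}; col 5 has {1,2,6,7,8,9}; box has {1,2,3,6,7,9} → only 5 remains.
r8c7 = 8: row 8 has {1,2,3,4,5,6,7,9}; col 7 has {2,6}; box has {1,2,3,4,5,6} → only 8 remains.
r9c5 = 4: row 9 has {2,3,6,9}; col 5 has {1,2,5,6,7,8,9}; box has {1,2,3,5,6,7,9} → only 4 remains.
r9c7 = 7: row 9 has {2,3,4,6,9}; col 7 has {2,6,8}; box has {1,2,3,4,5,6,8} → only 7 remains.
r5c5 = 3: row 5 has {2,4,6,7,8}; col 5 has {1,2,4,5,6,7,8,9}; box has {1,2,4,6,7,8,9} → only 3 remains.
r6c6 = 5: row 6 has {1,2,4,6,7,9}; col 6 has {1,2,6,7,9}; box has {1,2,3,4,6,7,8,9} → only 5 remains.
r7c6 = 8: row 7 has {1,2,5,6,7}; col 6 has {1,2,5,6,7,9}; box has {1,2,3,4,5,6,7,9} → only 8 remains.
r7c7 = 9: row 7 has {1,2,5,6,7,8}; col 7 has {2,6,7,8}; box has {1,2,3,4,5,6,7,8} → only 9 remains.
r5c3 = 1: row 5 has {2,3,4,6,7,8}; col 3 has {2,6,7,8,9}; box has {2,4,5,6,7} → only 1 remains.
r5c7 = 5: row 5 has {1,2,3,4,6,7,8}; col 7 has {2,6,7,8,9}; box has {2,4,6,7,8,9} → only 5 remains.
r9c3 = 5: row 9 has {2,3,4,6,7,9}; col 3 has {1,2,6,7,8,9}; box has {2,6,7,9} → only 5 remains.
r5c2 = 9: row 5 has {1,2,3,4,5,6,7,8}; col 2 has {2,4,6,7}; box has {1,2,4,5,6,7} → only 9 remains.
r2c2 = 3: row 2 has {1,2,5,6,7,8}; col 2 has {2,4,6,7,9}; box has {2,6,7,8} → only 3 remains.
r2c7 = 4: row 2 has {1,2,3,5,6,7,8}; col 7 has {2,5,6,7,8,9}; box has {2,6,7,8} → only 4 remains.
r2c8 = 9: row 2 has {1,2,3,4,5,6,7,8}; col 8 has {2,4,6,7,8}; box has {2,4,6,7,8} → only 9 remains.
r6c2 = 8: row 6 has {1,2,4,5,6,7,9}; col 2 has {2,3,4,6,7,9}; box has {1,2,4,5,6,7,9} → only 8 remains.
r9c2 = 1: row 9 has {2,3,4,5,6,7,9}; col 2 has {2,3,4,6,7,8,9}; box has {2,5,6,7,9} → only 1 remains.
r1c3 = 4: row 1 has {2,6,7,8}; col 3 has {1,2,5,6,7,8,9}; box has {2,3,6,7,8} → only 4 remains.
r1c6 = 3: row 1 has {2,4,6,7,8}; col 6 has {1,2,5,6,7,8,9}; box has {1,2,5,6,7,8,9} → only 3 remains.
r1c7 = 1: row 1 has {2,3,4,6,7,8}; col 7 has {2,4,5,6,7,8,9}; box has {2,4,6,7,8,9} → only 1 remains.
r1c8 = 5: row 1 has {1,2,3,4,6,7,8}; col 8 has {2,4,6,7,8,9}; box has {1,2,4,6,7,8,9} → only 5 remains.
r3c1 = 1: row 3 has {2,6,7,8,9}; col 1 has {2,5,6,7}; box has {2,3,4,6,7,8} → only 1 remains.
r3c2 = 5: row 3 has {1,2,6,7,8,9}; col 2 has {1,2,3,4,6,7,8,9}; box has {1,2,3,4,6,7,8} → only 5 remains.
r3c6 = 4: row 3 has {1,2,5,6,7,8,9}; col 6 has {1,2,3,5,6,7,8,9}; box has {1,2,3,5,6,7,8,9} → only 4 remains.
r3c8 = 3: row 3 has {1,2,4,5,6,7,8,9}; col 8 has {2,4,5,6,7,8,9}; box has {1,2,4,5,6,7,8,9} → only 3 remains.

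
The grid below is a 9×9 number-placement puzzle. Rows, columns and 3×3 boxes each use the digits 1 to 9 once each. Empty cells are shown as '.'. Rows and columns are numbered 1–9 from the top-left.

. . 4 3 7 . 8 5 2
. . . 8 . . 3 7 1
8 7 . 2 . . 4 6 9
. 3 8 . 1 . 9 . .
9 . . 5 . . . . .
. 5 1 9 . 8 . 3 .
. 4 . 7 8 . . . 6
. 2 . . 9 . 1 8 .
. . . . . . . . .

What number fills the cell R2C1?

5

R3C5 = 5: row 3 has {2,4,6,7,8,9}; col 5 has {1,7,8,9}; box has {2,3,7,8} → only 5 remains.
R3C6 = 1: row 3 has {2,4,5,6,7,8,9}; col 6 has {8}; box has {2,3,5,7,8} → only 1 remains.
R5C2 = 6: row 5 has {5,9}; col 2 has {2,3,4,5,7}; box has {1,3,5,8,9} → only 6 remains.
R2C2 = 9: row 2 has {1,3,7,8}; col 2 has {2,3,4,5,6,7}; box has {4,7,8} → only 9 remains.
R3C3 = 3: row 3 has {1,2,4,5,6,7,8,9}; col 3 has {1,4,8}; box has {4,7,8,9} → only 3 remains.
R1C2 = 1: row 1 has {2,3,4,5,7,8}; col 2 has {2,3,4,5,6,7,9}; box has {3,4,7,8,9} → only 1 remains.
R9C2 = 8: row 9 has {}; col 2 has {1,2,3,4,5,6,7,9}; box has {2,4} → only 8 remains.
R1C1 = 6: row 1 has {1,2,3,4,5,7,8}; col 1 has {8,9}; box has {1,3,4,7,8,9} → only 6 remains.
R1C6 = 9: row 1 has {1,2,3,4,5,6,7,8}; col 6 has {1,8}; box has {1,2,3,5,7,8} → only 9 remains.
R4C9 = 5: in row 4, 5 can only go here (every other open cell in that row sees a 5).
R5C8 = 1: in row 5, 1 can only go here (every other open cell in that row sees a 1).
R5C9 = 8: in row 5, 8 can only go here (every other open cell in that row sees an 8).
R7C1 = 1: in row 7, 1 can only go here (every other open cell in that row sees a 1).
R7C6 = 3: in row 7, 3 can only go here (every other open cell in that row sees a 3).
R5C5 = 3: in row 5, 3 can only go here (every other open cell in that row sees a 3).
R5C6 = 4: in row 5, 4 can only go here (every other open cell in that row sees a 4).
R2C6 = 6: row 2 has {1,3,7,8,9}; col 6 has {1,3,4,8,9}; box has {1,2,3,5,7,8,9} → only 6 remains.
R4C4 = 6: row 4 has {1,3,5,8,9}; col 4 has {2,3,5,7,8,9}; box has {1,3,4,5,8,9} → only 6 remains.
R6C5 = 2: row 6 has {1,3,5,8,9}; col 5 has {1,3,5,7,8,9}; box has {1,3,4,5,6,8,9} → only 2 remains.
R8C4 = 4: row 8 has {1,2,8,9}; col 4 has {2,3,5,6,7,8,9}; box has {3,7,8,9} → only 4 remains.
R8C6 = 5: row 8 has {1,2,4,8,9}; col 6 has {1,3,4,6,8,9}; box has {3,4,7,8,9} → only 5 remains.
R9C4 = 1: row 9 has {8}; col 4 has {2,3,4,5,6,7,8,9}; box has {3,4,5,7,8,9} → only 1 remains.
R9C5 = 6: row 9 has {1,8}; col 5 has {1,2,3,5,7,8,9}; box has {1,3,4,5,7,8,9} → only 6 remains.
R9C6 = 2: row 9 has {1,6,8}; col 6 has {1,3,4,5,6,8,9}; box has {1,3,4,5,6,7,8,9} → only 2 remains.
R2C5 = 4: row 2 has {1,3,6,7,8,9}; col 5 has {1,2,3,5,6,7,8,9}; box has {1,2,3,5,6,7,8,9} → only 4 remains.
R4C6 = 7: row 4 has {1,3,5,6,8,9}; col 6 has {1,2,3,4,5,6,8,9}; box has {1,2,3,4,5,6,8,9} → only 7 remains.
R6C7 = 6: in row 6, 6 can only go here (every other open cell in that row sees a 6).
R8C3 = 6: in row 8, 6 can only go here (every other open cell in that row sees a 6).
Singles propagation stalls; R2C1 is still open with candidates {2,5}.
  Try R2C1 = 2: this forces R2C3=5, R4C1=4, R4C8=2, R5C7=7, R6C1=7, R6C9=4, R7C3=9; then R7C8 has no candidate left — contradiction.
So R2C1 = 5.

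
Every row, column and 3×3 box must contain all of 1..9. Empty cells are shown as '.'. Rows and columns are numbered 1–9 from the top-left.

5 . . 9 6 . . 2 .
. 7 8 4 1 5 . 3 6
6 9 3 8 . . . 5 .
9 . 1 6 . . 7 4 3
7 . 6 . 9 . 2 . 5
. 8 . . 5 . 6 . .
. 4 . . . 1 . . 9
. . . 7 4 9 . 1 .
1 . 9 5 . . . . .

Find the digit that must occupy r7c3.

r1c2 = 1: row 1 has {2,5,6,9}; col 2 has {4,7,8,9}; box has {3,5,6,7,8,9} → only 1 remains.
r1c3 = 4: row 1 has {1,2,5,6,9}; col 3 has {1,3,6,8,9}; box has {1,3,5,6,7,8,9} → only 4 remains.
r1c7 = 8: row 1 has {1,2,4,5,6,9}; col 7 has {2,6,7}; box has {2,3,5,6} → only 8 remains.
r1c9 = 7: row 1 has {1,2,4,5,6,8,9}; col 9 has {3,5,6,9}; box has {2,3,5,6,8} → only 7 remains.
r2c1 = 2: row 2 has {1,3,4,5,6,7,8}; col 1 has {1,5,6,7,9}; box has {1,3,4,5,6,7,8,9} → only 2 remains.
r2c7 = 9: row 2 has {1,2,3,4,5,6,7,8}; col 7 has {2,6,7,8}; box has {2,3,5,6,7,8} → only 9 remains.
r5c2 = 3: row 5 has {2,5,6,7,9}; col 2 has {1,4,7,8,9}; box has {1,6,7,8,9} → only 3 remains.
r5c4 = 1: row 5 has {2,3,5,6,7,9}; col 4 has {4,5,6,7,8,9}; box has {5,6,9} → only 1 remains.
r5c8 = 8: row 5 has {1,2,3,5,6,7,9}; col 8 has {1,2,3,4,5}; box has {2,3,4,5,6,7} → only 8 remains.
r6c1 = 4: row 6 has {5,6,8}; col 1 has {1,2,5,6,7,9}; box has {1,3,6,7,8,9} → only 4 remains.
r6c3 = 2: row 6 has {4,5,6,8}; col 3 has {1,3,4,6,8,9}; box has {1,3,4,6,7,8,9} → only 2 remains.
r6c4 = 3: row 6 has {2,4,5,6,8}; col 4 has {1,4,5,6,7,8,9}; box has {1,5,6,9} → only 3 remains.
r6c6 = 7: row 6 has {2,3,4,5,6,8}; col 6 has {1,5,9}; box has {1,3,5,6,9} → only 7 remains.
r6c8 = 9: row 6 has {2,3,4,5,6,7,8}; col 8 has {1,2,3,4,5,8}; box has {2,3,4,5,6,7,8} → only 9 remains.
r6c9 = 1: row 6 has {2,3,4,5,6,7,8,9}; col 9 has {3,5,6,7,9}; box has {2,3,4,5,6,7,8,9} → only 1 remains.
r7c4 = 2: row 7 has {1,4,9}; col 4 has {1,3,4,5,6,7,8,9}; box has {1,4,5,7,9} → only 2 remains.
r8c3 = 5: row 8 has {1,4,7,9}; col 3 has {1,2,3,4,6,8,9}; box has {1,4,9} → only 5 remains.
r8c7 = 3: row 8 has {1,4,5,7,9}; col 7 has {2,6,7,8,9}; box has {1,9} → only 3 remains.
r9c7 = 4: row 9 has {1,5,9}; col 7 has {2,3,6,7,8,9}; box has {1,3,9} → only 4 remains.
r1c6 = 3: row 1 has {1,2,4,5,6,7,8,9}; col 6 has {1,5,7,9}; box has {1,4,5,6,8,9} → only 3 remains.
r3c6 = 2: row 3 has {3,5,6,8,9}; col 6 has {1,3,5,7,9}; box has {1,3,4,5,6,8,9} → only 2 remains.
r3c7 = 1: row 3 has {2,3,5,6,8,9}; col 7 has {2,3,4,6,7,8,9}; box has {2,3,5,6,7,8,9} → only 1 remains.
r3c9 = 4: row 3 has {1,2,3,5,6,8,9}; col 9 has {1,3,5,6,7,9}; box has {1,2,3,5,6,7,8,9} → only 4 remains.
r4c2 = 5: row 4 has {1,3,4,6,7,9}; col 2 has {1,3,4,7,8,9}; box has {1,2,3,4,6,7,8,9} → only 5 remains.
r4c6 = 8: row 4 has {1,3,4,5,6,7,9}; col 6 has {1,2,3,5,7,9}; box has {1,3,5,6,7,9} → only 8 remains.
r5c6 = 4: row 5 has {1,2,3,5,6,7,8,9}; col 6 has {1,2,3,5,7,8,9}; box has {1,3,5,6,7,8,9} → only 4 remains.
r7c3 = 7: row 7 has {1,2,4,9}; col 3 has {1,2,3,4,5,6,8,9}; box has {1,4,5,9} → only 7 remains.

7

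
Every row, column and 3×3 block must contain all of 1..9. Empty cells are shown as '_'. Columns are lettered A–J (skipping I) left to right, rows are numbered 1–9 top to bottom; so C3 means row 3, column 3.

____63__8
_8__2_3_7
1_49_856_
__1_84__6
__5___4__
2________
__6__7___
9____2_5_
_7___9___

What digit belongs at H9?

C2 = 9: row 2 has {2,3,7,8}; col 3 has {1,4,5,6}; box has {1,4,8} → only 9 remains.
E3 = 7: row 3 has {1,4,5,6,8,9}; col 5 has {2,6,8}; box has {2,3,6,8,9} → only 7 remains.
J3 = 2: row 3 has {1,4,5,6,7,8,9}; col 9 has {6,7,8}; box has {3,5,6,7,8} → only 2 remains.
B3 = 3: row 3 has {1,2,4,5,6,7,8,9}; col 2 has {7,8}; box has {1,4,8,9} → only 3 remains.
B4 = 9: row 4 has {1,4,6,8}; col 2 has {3,7,8}; box has {1,2,5} → only 9 remains.
B5 = 6: row 5 has {4,5}; col 2 has {3,7,8,9}; box has {1,2,5,9} → only 6 remains.
F5 = 1: row 5 has {4,5,6}; col 6 has {2,3,4,7,8,9}; box has {4,8} → only 1 remains.
B6 = 4: row 6 has {2}; col 2 has {3,6,7,8,9}; box has {1,2,5,6,9} → only 4 remains.
B8 = 1: row 8 has {2,5,9}; col 2 has {3,4,6,7,8,9}; box has {6,7,9} → only 1 remains.
F2 = 5: row 2 has {2,3,7,8,9}; col 6 has {1,2,3,4,7,8,9}; box has {2,3,6,7,8,9} → only 5 remains.
F6 = 6: row 6 has {2,4}; col 6 has {1,2,3,4,5,7,8,9}; box has {1,4,8} → only 6 remains.
A2 = 6: row 2 has {2,3,5,7,8,9}; col 1 has {1,2,9}; box has {1,3,4,8,9} → only 6 remains.
D4 = 5: in row 4, 5 can only go here (every other open cell in that row sees a 5).
J6 = 5: in row 6, 5 can only go here (every other open cell in that row sees a 5).
G8 = 7: in row 8, 7 can only go here (every other open cell in that row sees a 7).
G4 = 2: row 4 has {1,4,5,6,8,9}; col 7 has {3,4,5,7}; box has {4,5,6} → only 2 remains.
D5 = 2: in row 5, 2 can only go here (every other open cell in that row sees a 2).
D8 = 6: in row 8, 6 can only go here (every other open cell in that row sees a 6).
C8 = 8: in row 8, 8 can only go here (every other open cell in that row sees an 8).
G9 = 6: in row 9, 6 can only go here (every other open cell in that row sees a 6).
A5 = 8: in column 1, 8 can only go here (every other open cell in that column sees an 8).
H5 = 7: in row 5, 7 can only go here (every other open cell in that row sees a 7).
H4 = 3: row 4 has {1,2,4,5,6,8,9}; col 8 has {5,6,7}; box has {2,4,5,6,7} → only 3 remains.
J5 = 9: row 5 has {1,2,4,5,6,7,8}; col 9 has {2,5,6,7,8}; box has {2,3,4,5,6,7} → only 9 remains.
A4 = 7: row 4 has {1,2,3,4,5,6,8,9}; col 1 has {1,2,6,8,9}; box has {1,2,4,5,6,8,9} → only 7 remains.
E5 = 3: row 5 has {1,2,4,5,6,7,8,9}; col 5 has {2,6,7,8}; box has {1,2,4,5,6,8} → only 3 remains.
C6 = 3: row 6 has {2,4,5,6}; col 3 has {1,4,5,6,8,9}; box has {1,2,4,5,6,7,8,9} → only 3 remains.
D6 = 7: row 6 has {2,3,4,5,6}; col 4 has {2,5,6,9}; box has {1,2,3,4,5,6,8} → only 7 remains.
E6 = 9: row 6 has {2,3,4,5,6,7}; col 5 has {2,3,6,7,8}; box has {1,2,3,4,5,6,7,8} → only 9 remains.
E8 = 4: row 8 has {1,2,5,6,7,8,9}; col 5 has {2,3,6,7,8,9}; box has {2,6,7,9} → only 4 remains.
J8 = 3: row 8 has {1,2,4,5,6,7,8,9}; col 9 has {2,5,6,7,8,9}; box has {5,6,7} → only 3 remains.
C9 = 2: row 9 has {6,7,9}; col 3 has {1,3,4,5,6,8,9}; box has {1,6,7,8,9} → only 2 remains.
A1 = 5: row 1 has {3,6,8}; col 1 has {1,2,6,7,8,9}; box has {1,3,4,6,8,9} → only 5 remains.
B1 = 2: row 1 has {3,5,6,8}; col 2 has {1,3,4,6,7,8,9}; box has {1,3,4,5,6,8,9} → only 2 remains.
C1 = 7: row 1 has {2,3,5,6,8}; col 3 has {1,2,3,4,5,6,8,9}; box has {1,2,3,4,5,6,8,9} → only 7 remains.
B7 = 5: row 7 has {6,7}; col 2 has {1,2,3,4,6,7,8,9}; box has {1,2,6,7,8,9} → only 5 remains.
E7 = 1: row 7 has {5,6,7}; col 5 has {2,3,4,6,7,8,9}; box has {2,4,6,7,9} → only 1 remains.
J7 = 4: row 7 has {1,5,6,7}; col 9 has {2,3,5,6,7,8,9}; box has {3,5,6,7} → only 4 remains.
E9 = 5: row 9 has {2,6,7,9}; col 5 has {1,2,3,4,6,7,8,9}; box has {1,2,4,6,7,9} → only 5 remains.
J9 = 1: row 9 has {2,5,6,7,9}; col 9 has {2,3,4,5,6,7,8,9}; box has {3,4,5,6,7} → only 1 remains.
A7 = 3: row 7 has {1,4,5,6,7}; col 1 has {1,2,5,6,7,8,9}; box has {1,2,5,6,7,8,9} → only 3 remains.
D7 = 8: row 7 has {1,3,4,5,6,7}; col 4 has {2,5,6,7,9}; box has {1,2,4,5,6,7,9} → only 8 remains.
G7 = 9: row 7 has {1,3,4,5,6,7,8}; col 7 has {2,3,4,5,6,7}; box has {1,3,4,5,6,7} → only 9 remains.
H7 = 2: row 7 has {1,3,4,5,6,7,8,9}; col 8 has {3,5,6,7}; box has {1,3,4,5,6,7,9} → only 2 remains.
A9 = 4: row 9 has {1,2,5,6,7,9}; col 1 has {1,2,3,5,6,7,8,9}; box has {1,2,3,5,6,7,8,9} → only 4 remains.
D9 = 3: row 9 has {1,2,4,5,6,7,9}; col 4 has {2,5,6,7,8,9}; box has {1,2,4,5,6,7,8,9} → only 3 remains.
H9 = 8: row 9 has {1,2,3,4,5,6,7,9}; col 8 has {2,3,5,6,7}; box has {1,2,3,4,5,6,7,9} → only 8 remains.

8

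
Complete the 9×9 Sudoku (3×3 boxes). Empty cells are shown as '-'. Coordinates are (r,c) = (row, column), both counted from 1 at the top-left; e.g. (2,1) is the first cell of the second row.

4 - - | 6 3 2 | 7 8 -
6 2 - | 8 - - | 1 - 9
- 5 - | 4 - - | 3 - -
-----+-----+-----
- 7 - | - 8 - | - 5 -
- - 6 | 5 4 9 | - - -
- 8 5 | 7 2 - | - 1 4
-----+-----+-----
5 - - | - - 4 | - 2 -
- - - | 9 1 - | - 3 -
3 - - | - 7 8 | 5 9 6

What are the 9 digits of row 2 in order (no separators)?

(1,9) = 5 (sole candidate).
(2,5) = 5: row 2 has {1,2,6,8,9}; col 5 has {1,2,3,4,7,8}; box has {2,3,4,6,8} → only 5 remains.
(2,6) = 7: row 2 has {1,2,5,6,8,9}; col 6 has {2,4,8,9}; box has {2,3,4,5,6,8} → only 7 remains.
(2,8) = 4: row 2 has {1,2,5,6,7,8,9}; col 8 has {1,2,3,5,8,9}; box has {1,3,5,7,8,9} → only 4 remains.
(3,5) = 9 (sole candidate).
(3,6) = 1 (sole candidate).
(3,8) = 6 (sole candidate).
(3,9) = 2 (sole candidate).
(4,9) = 3 (sole candidate).
(5,8) = 7 (sole candidate).
(5,9) = 8 (sole candidate).
(6,1) = 9 (sole candidate).
(6,7) = 6 (sole candidate).
(7,4) = 3 (sole candidate).
(7,5) = 6 (sole candidate).
(7,7) = 8 (sole candidate).
(8,6) = 5 (sole candidate).
(8,7) = 4 (sole candidate).
(8,9) = 7 (sole candidate).
(9,4) = 2 (sole candidate).
(2,3) = 3: row 2 has {1,2,4,5,6,7,8,9}; col 3 has {5,6}; box has {2,4,5,6} → only 3 remains.

623857149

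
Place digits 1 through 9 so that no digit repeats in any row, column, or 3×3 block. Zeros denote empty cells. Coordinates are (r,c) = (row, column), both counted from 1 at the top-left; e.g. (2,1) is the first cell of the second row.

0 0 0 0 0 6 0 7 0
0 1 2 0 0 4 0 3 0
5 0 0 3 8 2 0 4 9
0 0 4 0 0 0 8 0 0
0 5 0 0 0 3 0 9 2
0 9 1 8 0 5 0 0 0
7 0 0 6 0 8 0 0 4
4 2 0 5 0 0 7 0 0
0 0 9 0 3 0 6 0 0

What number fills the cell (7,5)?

(2,7) = 5 (sole candidate).
(3,7) = 1 (sole candidate).
(5,7) = 4 (sole candidate).
(6,7) = 3 (sole candidate).
(6,8) = 6 (sole candidate).
(6,9) = 7 (sole candidate).
(7,2) = 3 (sole candidate).
(7,3) = 5 (sole candidate).
(9,2) = 8 (sole candidate).
(1,2) = 4 (sole candidate).
(1,7) = 2 (sole candidate).
(1,9) = 8 (sole candidate).
(2,9) = 6 (sole candidate).
(6,1) = 2 (sole candidate).
(6,5) = 4 (sole candidate).
(7,7) = 9 (sole candidate).
(8,3) = 6 (sole candidate).
(9,1) = 1 (sole candidate).
(9,6) = 7 (sole candidate).
(9,9) = 5 (sole candidate).
(1,3) = 3 (sole candidate).
(3,3) = 7 (sole candidate).
(4,9) = 1 (sole candidate).
(5,3) = 8 (sole candidate).
(8,9) = 3 (sole candidate).
(9,8) = 2 (sole candidate).
(1,1) = 9 (sole candidate).
(1,4) = 1 (sole candidate).
(1,5) = 5 (sole candidate).
(2,1) = 8 (sole candidate).
(3,2) = 6 (sole candidate).
(4,2) = 7 (sole candidate).
(4,6) = 9 (sole candidate).
(4,8) = 5 (sole candidate).
(5,1) = 6 (sole candidate).
(5,4) = 7 (sole candidate).
(5,5) = 1 (sole candidate).
(7,5) = 2: row 7 has {3,4,5,6,7,8,9}; col 5 has {1,3,4,5,8}; box has {3,5,6,7,8} → only 2 remains.

2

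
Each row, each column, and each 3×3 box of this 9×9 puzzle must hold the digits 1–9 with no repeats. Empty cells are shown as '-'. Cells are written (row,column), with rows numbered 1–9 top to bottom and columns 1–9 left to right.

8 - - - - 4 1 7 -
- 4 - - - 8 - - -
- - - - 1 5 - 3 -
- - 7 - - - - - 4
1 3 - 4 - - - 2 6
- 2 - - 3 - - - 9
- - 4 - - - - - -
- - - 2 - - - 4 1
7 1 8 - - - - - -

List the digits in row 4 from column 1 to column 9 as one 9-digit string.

987652314

(2,3) = 1 (hidden single in row 2).
(3,7) = 4 (hidden single in row 3).
(3,9) = 8 (hidden single in row 3).
(4,7) = 3: in row 4, 3 can only go here (every other open cell in that row sees a 3).
(6,1) = 4 (hidden single in row 6).
(9,5) = 4 (hidden single in row 9).
(3,2) = 7 (hidden single in column 2).
(4,2) = 8: in column 2, 8 can only go here (every other open cell in that column sees an 8).
(4,6) = 2: in column 6, 2 can only go here (every other open cell in that column sees a 2).
(7,9) = 7 (hidden single in column 9).
(9,9) = 3 (hidden single in column 9).
(9,7) = 2 (hidden single in row 9).
(7,1) = 2 (hidden single in row 7).
(3,3) = 2 (hidden single in row 3).
Singles propagation stalls; (4,8) is still open with candidates {1,5}.
  Try (4,8) = 5: this forces (4,4)=1, (6,8)=1, (7,6)=1, (7,4)=3; then column 6 has no cell left for 3 — contradiction.
So (4,8) = 1.
Singles propagation stalls before every target cell is settled. Branch on (6,8) (candidates {5,8}).
  Try (6,8) = 8: this forces (5,5)=8, (8,7)=8, (7,4)=8, (7,6)=1; then row 7 has no cell left for 3 — contradiction.
So (6,8) = 5.
(6,3) = 6 (sole candidate).
(9,4) = 5 (hidden single in row 9).
(7,8) = 8 (hidden single in column 8).
(8,5) = 8 (hidden single in row 8).
(5,7) = 8 (hidden single in row 5).
(6,7) = 7 (sole candidate).
(6,6) = 1 (sole candidate).
(6,4) = 8 (sole candidate).
(7,4) = 1 (hidden single in row 7).
(7,6) = 3 (hidden single in row 7).
(8,6) = 7 (hidden single in row 8).
(5,6) = 9 (sole candidate).
(9,6) = 6 (sole candidate).
(9,8) = 9 (sole candidate).
(2,8) = 6 (sole candidate).
(4,4) = 6: row 4 has {1,2,3,4,7,8}; col 4 has {1,2,4,5,8}; box has {1,2,3,4,8,9} → only 6 remains.
(4,5) = 5: row 4 has {1,2,3,4,6,7,8}; col 5 has {1,3,4,8}; box has {1,2,3,4,6,8,9} → only 5 remains.
(5,3) = 5 (sole candidate).
(5,5) = 7 (sole candidate).
(7,5) = 9 (sole candidate).
(2,5) = 2 (sole candidate).
(2,9) = 5 (sole candidate).
(3,4) = 9 (sole candidate).
(4,1) = 9: row 4 has {1,2,3,4,5,6,7,8}; col 1 has {1,2,4,7,8}; box has {1,2,3,4,5,6,7,8} → only 9 remains.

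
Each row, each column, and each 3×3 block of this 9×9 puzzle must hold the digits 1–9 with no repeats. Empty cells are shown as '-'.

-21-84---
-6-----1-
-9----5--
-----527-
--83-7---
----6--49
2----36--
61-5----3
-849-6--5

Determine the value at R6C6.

8

R5C7 = 1 (sole candidate).
R5C9 = 6 (sole candidate).
R9C7 = 7 (sole candidate).
R9C8 = 2 (sole candidate).
R1C9 = 7 (sole candidate).
R4C9 = 8 (sole candidate).
R5C8 = 5 (sole candidate).
R6C7 = 3 (sole candidate).
R9C1 = 3 (sole candidate).
R9C5 = 1 (sole candidate).
R1C1 = 5 (sole candidate).
R1C4 = 6 (sole candidate).
R1C7 = 9 (sole candidate).
R1C8 = 3 (sole candidate).
R5C2 = 4 (sole candidate).
R4C2 = 3 (sole candidate).
R5C1 = 9 (sole candidate).
R5C5 = 2 (sole candidate).
R4C1 = 1 (sole candidate).
R4C3 = 6 (sole candidate).
R4C4 = 4 (sole candidate).
R4C5 = 9 (sole candidate).
R6C1 = 7 (sole candidate).
R6C2 = 5 (sole candidate).
R6C3 = 2 (sole candidate).
R7C2 = 7 (sole candidate).
R7C4 = 8 (sole candidate).
R7C5 = 4 (sole candidate).
R7C8 = 9 (sole candidate).
R7C9 = 1 (sole candidate).
R8C3 = 9 (sole candidate).
R8C5 = 7 (sole candidate).
R8C6 = 2 (sole candidate).
R8C8 = 8 (sole candidate).
R2C6 = 9 (sole candidate).
R3C5 = 3 (sole candidate).
R3C6 = 1 (sole candidate).
R3C8 = 6 (sole candidate).
R6C4 = 1 (sole candidate).
R6C6 = 8: row 6 has {1,2,3,4,5,6,7,9}; col 6 has {1,2,3,4,5,6,7,9}; box has {1,2,3,4,5,6,7,9} → only 8 remains.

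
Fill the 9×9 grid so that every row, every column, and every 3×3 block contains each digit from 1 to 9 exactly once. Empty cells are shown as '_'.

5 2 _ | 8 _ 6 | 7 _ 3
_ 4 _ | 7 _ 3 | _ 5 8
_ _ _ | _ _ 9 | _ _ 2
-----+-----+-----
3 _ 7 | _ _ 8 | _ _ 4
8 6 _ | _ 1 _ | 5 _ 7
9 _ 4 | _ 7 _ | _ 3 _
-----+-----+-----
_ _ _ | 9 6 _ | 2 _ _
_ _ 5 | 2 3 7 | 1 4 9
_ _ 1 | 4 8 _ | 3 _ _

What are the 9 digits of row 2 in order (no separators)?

row 1, column 3 = 9 (sole candidate).
row 1, column 5 = 4 (sole candidate).
row 1, column 8 = 1 (sole candidate).
row 2, column 3 = 6: row 2 has {3,4,5,7,8}; col 3 has {1,4,5,7,9}; box has {2,4,5,9} → only 6 remains.
row 2, column 5 = 2: row 2 has {3,4,5,6,7,8}; col 5 has {1,3,4,6,7,8}; box has {3,4,6,7,8,9} → only 2 remains.
row 2, column 7 = 9: row 2 has {2,3,4,5,6,7,8}; col 7 has {1,2,3,5,7}; box has {1,2,3,5,7,8} → only 9 remains.
row 3, column 5 = 5 (sole candidate).
row 3, column 8 = 6 (sole candidate).
row 4, column 5 = 9 (sole candidate).
row 4, column 7 = 6 (sole candidate).
row 4, column 8 = 2 (sole candidate).
row 5, column 3 = 2 (sole candidate).
row 5, column 4 = 3 (sole candidate).
row 5, column 6 = 4 (sole candidate).
row 5, column 8 = 9 (sole candidate).
row 6, column 7 = 8 (sole candidate).
row 6, column 9 = 1 (sole candidate).
row 7, column 9 = 5 (sole candidate).
row 8, column 1 = 6 (sole candidate).
row 8, column 2 = 8 (sole candidate).
row 9, column 6 = 5 (sole candidate).
row 9, column 8 = 7 (sole candidate).
row 9, column 9 = 6 (sole candidate).
row 2, column 1 = 1: row 2 has {2,3,4,5,6,7,8,9}; col 1 has {3,5,6,8,9}; box has {2,4,5,6,9} → only 1 remains.

146723958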